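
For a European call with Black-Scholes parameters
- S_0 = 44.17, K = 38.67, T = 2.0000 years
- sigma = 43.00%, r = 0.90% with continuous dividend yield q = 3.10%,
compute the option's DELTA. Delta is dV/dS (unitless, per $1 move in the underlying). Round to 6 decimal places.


Answer: Delta = 0.633276

Derivation:
d1 = 0.4503805150; d2 = -0.1577313168
phi(d1) = 0.3604652080; exp(-qT) = 0.9398828868; exp(-rT) = 0.9821610324
N(d1) = 0.6737819539
Delta = exp(-qT) * N(d1) = 0.9398828868 * 0.6737819539 = 0.633276


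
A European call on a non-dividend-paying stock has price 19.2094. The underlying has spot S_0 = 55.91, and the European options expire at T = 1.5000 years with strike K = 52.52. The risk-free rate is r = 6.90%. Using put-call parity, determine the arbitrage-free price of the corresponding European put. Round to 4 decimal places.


Put-call parity: C - P = S_0 * exp(-qT) - K * exp(-rT).
S_0 * exp(-qT) = 55.9100 * 1.00000000 = 55.91000000
K * exp(-rT) = 52.5200 * 0.90167602 = 47.35602471
P = C - S*exp(-qT) + K*exp(-rT)
P = 19.2094 - 55.91000000 + 47.35602471 = 10.6554

Answer: Put price = 10.6554


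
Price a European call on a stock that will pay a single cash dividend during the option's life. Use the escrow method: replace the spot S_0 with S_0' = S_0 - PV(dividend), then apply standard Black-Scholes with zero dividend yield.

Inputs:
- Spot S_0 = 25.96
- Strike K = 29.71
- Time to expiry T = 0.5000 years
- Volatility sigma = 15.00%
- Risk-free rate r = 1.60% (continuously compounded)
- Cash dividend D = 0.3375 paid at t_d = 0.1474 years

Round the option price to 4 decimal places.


Answer: Price = 0.1271

Derivation:
PV(D) = D * exp(-r * t_d) = 0.3375 * 0.99764438 = 0.33670498
S_0' = S_0 - PV(D) = 25.9600 - 0.33670498 = 25.62329502
d1 = (ln(S_0'/K) + (r + sigma^2/2)*T) / (sigma*sqrt(T)) = -1.26672796
d2 = d1 - sigma*sqrt(T) = -1.37279398
exp(-rT) = 0.99203191
N(d1) = 0.10262629; N(d2) = 0.08490820
C = S_0' * N(d1) - K * exp(-rT) * N(d2) = 25.62329502 * 0.10262629 - 29.7100 * 0.99203191 * 0.08490820 = 0.1271


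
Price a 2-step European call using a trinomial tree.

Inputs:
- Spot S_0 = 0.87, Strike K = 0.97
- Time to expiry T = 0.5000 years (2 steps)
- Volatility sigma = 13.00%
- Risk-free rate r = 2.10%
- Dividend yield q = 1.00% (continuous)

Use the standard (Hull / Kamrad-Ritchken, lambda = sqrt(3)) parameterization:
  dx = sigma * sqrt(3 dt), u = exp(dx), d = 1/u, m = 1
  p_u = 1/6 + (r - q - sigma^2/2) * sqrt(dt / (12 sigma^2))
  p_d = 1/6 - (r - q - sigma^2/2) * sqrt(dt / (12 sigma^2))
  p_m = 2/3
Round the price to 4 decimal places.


Answer: Price = V(0,0) = 0.0042

Derivation:
dt = T/N = 0.250000; dx = sigma*sqrt(3*dt) = 0.112583
u = exp(dx) = 1.119165; d = 1/u = 0.893523
p_u = 0.169498, p_m = 0.666667, p_d = 0.163835
Discount per step: exp(-r*dt) = 0.994764
Stock lattice S(k, j) with j the centered position index:
  k=0: S(0,+0) = 0.8700
  k=1: S(1,-1) = 0.7774; S(1,+0) = 0.8700; S(1,+1) = 0.9737
  k=2: S(2,-2) = 0.6946; S(2,-1) = 0.7774; S(2,+0) = 0.8700; S(2,+1) = 0.9737; S(2,+2) = 1.0897
Terminal payoffs V(N, j) = max(S_T - K, 0):
  V(2,-2) = 0.000000; V(2,-1) = 0.000000; V(2,+0) = 0.000000; V(2,+1) = 0.003674; V(2,+2) = 0.119702
Backward induction: V(k, j) = exp(-r*dt) * [p_u * V(k+1, j+1) + p_m * V(k+1, j) + p_d * V(k+1, j-1)]
  V(1,-1) = exp(-r*dt) * [p_u*0.000000 + p_m*0.000000 + p_d*0.000000] = 0.000000
  V(1,+0) = exp(-r*dt) * [p_u*0.003674 + p_m*0.000000 + p_d*0.000000] = 0.000619
  V(1,+1) = exp(-r*dt) * [p_u*0.119702 + p_m*0.003674 + p_d*0.000000] = 0.022620
  V(0,+0) = exp(-r*dt) * [p_u*0.022620 + p_m*0.000619 + p_d*0.000000] = 0.004225


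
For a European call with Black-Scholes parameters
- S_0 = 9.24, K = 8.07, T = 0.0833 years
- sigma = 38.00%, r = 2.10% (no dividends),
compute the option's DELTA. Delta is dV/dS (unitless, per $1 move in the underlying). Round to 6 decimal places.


Answer: Delta = 0.904095

Derivation:
d1 = 1.3052425155; d2 = 1.1955679058
phi(d1) = 0.1702023007; exp(-qT) = 1.0000000000; exp(-rT) = 0.9982522291
N(d1) = 0.9040948593
Delta = exp(-qT) * N(d1) = 1.0000000000 * 0.9040948593 = 0.904095


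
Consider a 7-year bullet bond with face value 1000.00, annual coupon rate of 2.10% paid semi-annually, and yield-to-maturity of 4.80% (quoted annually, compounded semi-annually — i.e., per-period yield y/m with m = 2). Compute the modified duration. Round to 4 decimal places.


Answer: Modified duration = 6.3419

Derivation:
Coupon per period c = face * coupon_rate / m = 10.500000
Periods per year m = 2; per-period yield y/m = 0.024000
Number of cashflows N = 14
Cashflows (t years, CF_t, discount factor 1/(1+y/m)^(m*t), PV):
  t = 0.5000: CF_t = 10.500000, DF = 0.976562, PV = 10.253906
  t = 1.0000: CF_t = 10.500000, DF = 0.953674, PV = 10.013580
  t = 1.5000: CF_t = 10.500000, DF = 0.931323, PV = 9.778887
  t = 2.0000: CF_t = 10.500000, DF = 0.909495, PV = 9.549694
  t = 2.5000: CF_t = 10.500000, DF = 0.888178, PV = 9.325873
  t = 3.0000: CF_t = 10.500000, DF = 0.867362, PV = 9.107298
  t = 3.5000: CF_t = 10.500000, DF = 0.847033, PV = 8.893846
  t = 4.0000: CF_t = 10.500000, DF = 0.827181, PV = 8.685396
  t = 4.5000: CF_t = 10.500000, DF = 0.807794, PV = 8.481832
  t = 5.0000: CF_t = 10.500000, DF = 0.788861, PV = 8.283040
  t = 5.5000: CF_t = 10.500000, DF = 0.770372, PV = 8.088906
  t = 6.0000: CF_t = 10.500000, DF = 0.752316, PV = 7.899322
  t = 6.5000: CF_t = 10.500000, DF = 0.734684, PV = 7.714182
  t = 7.0000: CF_t = 1010.500000, DF = 0.717465, PV = 724.998194
Price P = sum_t PV_t = 841.073958
First compute Macaulay numerator sum_t t * PV_t:
  t * PV_t at t = 0.5000: 5.126953
  t * PV_t at t = 1.0000: 10.013580
  t * PV_t at t = 1.5000: 14.668331
  t * PV_t at t = 2.0000: 19.099389
  t * PV_t at t = 2.5000: 23.314684
  t * PV_t at t = 3.0000: 27.321895
  t * PV_t at t = 3.5000: 31.128461
  t * PV_t at t = 4.0000: 34.741586
  t * PV_t at t = 4.5000: 38.168246
  t * PV_t at t = 5.0000: 41.415198
  t * PV_t at t = 5.5000: 44.488982
  t * PV_t at t = 6.0000: 47.395932
  t * PV_t at t = 6.5000: 50.142181
  t * PV_t at t = 7.0000: 5074.987360
Macaulay duration D = 5462.012776 / 841.073958 = 6.494093
Modified duration = D / (1 + y/m) = 6.494093 / (1 + 0.024000) = 6.341888


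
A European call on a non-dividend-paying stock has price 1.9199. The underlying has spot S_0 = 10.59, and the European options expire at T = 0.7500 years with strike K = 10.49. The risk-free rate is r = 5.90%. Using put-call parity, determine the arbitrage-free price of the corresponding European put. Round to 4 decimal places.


Put-call parity: C - P = S_0 * exp(-qT) - K * exp(-rT).
S_0 * exp(-qT) = 10.5900 * 1.00000000 = 10.59000000
K * exp(-rT) = 10.4900 * 0.95671475 = 10.03593772
P = C - S*exp(-qT) + K*exp(-rT)
P = 1.9199 - 10.59000000 + 10.03593772 = 1.3658

Answer: Put price = 1.3658


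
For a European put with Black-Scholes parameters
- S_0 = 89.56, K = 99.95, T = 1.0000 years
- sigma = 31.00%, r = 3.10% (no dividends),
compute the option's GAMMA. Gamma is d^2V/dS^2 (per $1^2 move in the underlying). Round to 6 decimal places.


Answer: Gamma = 0.014299

Derivation:
d1 = -0.0990686104; d2 = -0.4090686104
phi(d1) = 0.3969893488; exp(-qT) = 1.0000000000; exp(-rT) = 0.9694755731
Gamma = exp(-qT) * phi(d1) / (S * sigma * sqrt(T)) = 1.0000000000 * 0.3969893488 / (89.5600 * 0.3100 * 1.0000000000) = 0.014299


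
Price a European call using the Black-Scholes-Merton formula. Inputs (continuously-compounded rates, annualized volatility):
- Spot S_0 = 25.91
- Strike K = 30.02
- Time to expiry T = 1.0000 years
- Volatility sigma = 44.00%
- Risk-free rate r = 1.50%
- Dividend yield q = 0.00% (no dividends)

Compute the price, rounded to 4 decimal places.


d1 = (ln(S/K) + (r - q + 0.5*sigma^2) * T) / (sigma * sqrt(T)) = -0.08053371
d2 = d1 - sigma * sqrt(T) = -0.52053371
exp(-rT) = 0.98511194; exp(-qT) = 1.00000000
C = S_0 * exp(-qT) * N(d1) - K * exp(-rT) * N(d2)
N(d1) = 0.46790639; N(d2) = 0.30134582
C = 25.9100 * 1.00000000 * 0.46790639 - 30.0200 * 0.98511194 * 0.30134582 = 3.2117

Answer: Price = 3.2117


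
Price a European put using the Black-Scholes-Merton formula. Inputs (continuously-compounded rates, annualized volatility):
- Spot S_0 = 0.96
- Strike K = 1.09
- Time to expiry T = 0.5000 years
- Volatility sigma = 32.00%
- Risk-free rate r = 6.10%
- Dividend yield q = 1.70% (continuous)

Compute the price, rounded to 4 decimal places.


d1 = (ln(S/K) + (r - q + 0.5*sigma^2) * T) / (sigma * sqrt(T)) = -0.35090037
d2 = d1 - sigma * sqrt(T) = -0.57717454
exp(-rT) = 0.96996043; exp(-qT) = 0.99153602
P = K * exp(-rT) * N(-d2) - S_0 * exp(-qT) * N(-d1)
N(-d1) = 0.63716845; N(-d2) = 0.71808922
P = 1.0900 * 0.96996043 * 0.71808922 - 0.9600 * 0.99153602 * 0.63716845 = 0.1527

Answer: Price = 0.1527


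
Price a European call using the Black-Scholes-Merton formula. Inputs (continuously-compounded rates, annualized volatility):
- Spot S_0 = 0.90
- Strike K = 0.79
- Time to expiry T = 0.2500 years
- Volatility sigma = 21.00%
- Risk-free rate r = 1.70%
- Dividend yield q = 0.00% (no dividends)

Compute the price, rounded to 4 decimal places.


Answer: Price = 0.1175

Derivation:
d1 = (ln(S/K) + (r - q + 0.5*sigma^2) * T) / (sigma * sqrt(T)) = 1.33451731
d2 = d1 - sigma * sqrt(T) = 1.22951731
exp(-rT) = 0.99575902; exp(-qT) = 1.00000000
C = S_0 * exp(-qT) * N(d1) - K * exp(-rT) * N(d2)
N(d1) = 0.90898281; N(d2) = 0.89056104
C = 0.9000 * 1.00000000 * 0.90898281 - 0.7900 * 0.99575902 * 0.89056104 = 0.1175


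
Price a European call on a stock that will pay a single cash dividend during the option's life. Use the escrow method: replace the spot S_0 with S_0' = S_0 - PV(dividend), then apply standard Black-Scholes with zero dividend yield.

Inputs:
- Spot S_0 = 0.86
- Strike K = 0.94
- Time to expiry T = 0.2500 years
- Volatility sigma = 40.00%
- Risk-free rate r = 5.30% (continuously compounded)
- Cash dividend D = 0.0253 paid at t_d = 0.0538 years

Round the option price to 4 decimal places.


Answer: Price = 0.0333

Derivation:
PV(D) = D * exp(-r * t_d) = 0.0253 * 0.99715266 = 0.02522796
S_0' = S_0 - PV(D) = 0.8600 - 0.02522796 = 0.83477204
d1 = (ln(S_0'/K) + (r + sigma^2/2)*T) / (sigma*sqrt(T)) = -0.42735598
d2 = d1 - sigma*sqrt(T) = -0.62735598
exp(-rT) = 0.98683739
N(d1) = 0.33456003; N(d2) = 0.26521296
C = S_0' * N(d1) - K * exp(-rT) * N(d2) = 0.83477204 * 0.33456003 - 0.9400 * 0.98683739 * 0.26521296 = 0.0333


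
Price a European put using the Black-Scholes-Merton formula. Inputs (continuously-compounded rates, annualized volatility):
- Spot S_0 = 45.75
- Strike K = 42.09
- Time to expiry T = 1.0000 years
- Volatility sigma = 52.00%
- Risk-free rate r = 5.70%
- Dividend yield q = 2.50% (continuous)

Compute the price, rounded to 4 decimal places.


d1 = (ln(S/K) + (r - q + 0.5*sigma^2) * T) / (sigma * sqrt(T)) = 0.48188771
d2 = d1 - sigma * sqrt(T) = -0.03811229
exp(-rT) = 0.94459407; exp(-qT) = 0.97530991
P = K * exp(-rT) * N(-d2) - S_0 * exp(-qT) * N(-d1)
N(-d1) = 0.31494286; N(-d2) = 0.51520092
P = 42.0900 * 0.94459407 * 0.51520092 - 45.7500 * 0.97530991 * 0.31494286 = 6.4305

Answer: Price = 6.4305


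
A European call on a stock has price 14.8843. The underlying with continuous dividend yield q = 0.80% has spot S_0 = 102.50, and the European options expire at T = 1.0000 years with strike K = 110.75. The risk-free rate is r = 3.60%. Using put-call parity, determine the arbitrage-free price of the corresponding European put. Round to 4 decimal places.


Answer: Put price = 20.0349

Derivation:
Put-call parity: C - P = S_0 * exp(-qT) - K * exp(-rT).
S_0 * exp(-qT) = 102.5000 * 0.99203191 = 101.68327127
K * exp(-rT) = 110.7500 * 0.96464029 = 106.83391250
P = C - S*exp(-qT) + K*exp(-rT)
P = 14.8843 - 101.68327127 + 106.83391250 = 20.0349


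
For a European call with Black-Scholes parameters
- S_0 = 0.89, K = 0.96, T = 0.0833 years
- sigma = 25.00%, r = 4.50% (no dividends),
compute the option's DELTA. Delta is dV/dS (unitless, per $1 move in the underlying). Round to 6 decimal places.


Answer: Delta = 0.168207

Derivation:
d1 = -0.9612753525; d2 = -1.0334297009
phi(d1) = 0.2513362274; exp(-qT) = 1.0000000000; exp(-rT) = 0.9962585169
N(d1) = 0.1682068687
Delta = exp(-qT) * N(d1) = 1.0000000000 * 0.1682068687 = 0.168207


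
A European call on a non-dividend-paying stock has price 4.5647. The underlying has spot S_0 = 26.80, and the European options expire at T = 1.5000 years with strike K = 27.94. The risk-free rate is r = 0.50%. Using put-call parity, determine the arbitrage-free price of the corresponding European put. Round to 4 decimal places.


Answer: Put price = 5.4959

Derivation:
Put-call parity: C - P = S_0 * exp(-qT) - K * exp(-rT).
S_0 * exp(-qT) = 26.8000 * 1.00000000 = 26.80000000
K * exp(-rT) = 27.9400 * 0.99252805 = 27.73123385
P = C - S*exp(-qT) + K*exp(-rT)
P = 4.5647 - 26.80000000 + 27.73123385 = 5.4959


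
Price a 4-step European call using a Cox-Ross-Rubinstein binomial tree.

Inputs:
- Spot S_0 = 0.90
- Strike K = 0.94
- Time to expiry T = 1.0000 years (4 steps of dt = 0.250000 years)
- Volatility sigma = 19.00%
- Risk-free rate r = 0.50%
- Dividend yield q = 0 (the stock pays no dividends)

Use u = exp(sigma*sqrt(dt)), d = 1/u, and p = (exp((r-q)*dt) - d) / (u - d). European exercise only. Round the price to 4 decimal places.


dt = T/N = 0.250000
u = exp(sigma*sqrt(dt)) = 1.099659; d = 1/u = 0.909373
p = (exp((r-q)*dt) - d) / (u - d) = 0.482841
Discount per step: exp(-r*dt) = 0.998751
Stock lattice S(k, i) with i counting down-moves:
  k=0: S(0,0) = 0.9000
  k=1: S(1,0) = 0.9897; S(1,1) = 0.8184
  k=2: S(2,0) = 1.0883; S(2,1) = 0.9000; S(2,2) = 0.7443
  k=3: S(3,0) = 1.1968; S(3,1) = 0.9897; S(3,2) = 0.8184; S(3,3) = 0.6768
  k=4: S(4,0) = 1.3161; S(4,1) = 1.0883; S(4,2) = 0.9000; S(4,3) = 0.7443; S(4,4) = 0.6155
Terminal payoffs V(N, i) = max(S_T - K, 0):
  V(4,0) = 0.376056; V(4,1) = 0.148325; V(4,2) = 0.000000; V(4,3) = 0.000000; V(4,4) = 0.000000
Backward induction: V(k, i) = exp(-r*dt) * [p * V(k+1, i) + (1-p) * V(k+1, i+1)].
  V(3,0) = exp(-r*dt) * [p*0.376056 + (1-p)*0.148325] = 0.257960
  V(3,1) = exp(-r*dt) * [p*0.148325 + (1-p)*0.000000] = 0.071528
  V(3,2) = exp(-r*dt) * [p*0.000000 + (1-p)*0.000000] = 0.000000
  V(3,3) = exp(-r*dt) * [p*0.000000 + (1-p)*0.000000] = 0.000000
  V(2,0) = exp(-r*dt) * [p*0.257960 + (1-p)*0.071528] = 0.161343
  V(2,1) = exp(-r*dt) * [p*0.071528 + (1-p)*0.000000] = 0.034493
  V(2,2) = exp(-r*dt) * [p*0.000000 + (1-p)*0.000000] = 0.000000
  V(1,0) = exp(-r*dt) * [p*0.161343 + (1-p)*0.034493] = 0.095622
  V(1,1) = exp(-r*dt) * [p*0.034493 + (1-p)*0.000000] = 0.016634
  V(0,0) = exp(-r*dt) * [p*0.095622 + (1-p)*0.016634] = 0.054704

Answer: Price = V(0,0) = 0.0547


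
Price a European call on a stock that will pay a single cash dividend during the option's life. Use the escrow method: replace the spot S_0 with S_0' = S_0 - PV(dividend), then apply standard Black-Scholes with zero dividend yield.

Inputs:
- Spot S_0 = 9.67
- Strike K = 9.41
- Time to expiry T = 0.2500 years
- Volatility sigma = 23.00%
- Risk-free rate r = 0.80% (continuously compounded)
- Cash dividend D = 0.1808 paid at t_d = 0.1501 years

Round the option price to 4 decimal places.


PV(D) = D * exp(-r * t_d) = 0.1808 * 0.99879992 = 0.18058303
S_0' = S_0 - PV(D) = 9.6700 - 0.18058303 = 9.48941697
d1 = (ln(S_0'/K) + (r + sigma^2/2)*T) / (sigma*sqrt(T)) = 0.14797149
d2 = d1 - sigma*sqrt(T) = 0.03297149
exp(-rT) = 0.99800200
N(d1) = 0.55881737; N(d2) = 0.51315134
C = S_0' * N(d1) - K * exp(-rT) * N(d2) = 9.48941697 * 0.55881737 - 9.4100 * 0.99800200 * 0.51315134 = 0.4837

Answer: Price = 0.4837


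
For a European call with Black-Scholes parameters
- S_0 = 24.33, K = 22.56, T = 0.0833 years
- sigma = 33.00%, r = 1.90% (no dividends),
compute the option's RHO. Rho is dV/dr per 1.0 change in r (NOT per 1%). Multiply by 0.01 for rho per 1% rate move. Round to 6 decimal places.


Answer: Rho = 1.457828

Derivation:
d1 = 0.8572753990; d2 = 0.7620316590
phi(d1) = 0.2762637957; exp(-qT) = 1.0000000000; exp(-rT) = 0.9984185518
N(d2) = 0.7769794454
Rho = K*T*exp(-rT)*N(d2) = 22.5600 * 0.0833 * 0.9984185518 * 0.7769794454 = 1.457828


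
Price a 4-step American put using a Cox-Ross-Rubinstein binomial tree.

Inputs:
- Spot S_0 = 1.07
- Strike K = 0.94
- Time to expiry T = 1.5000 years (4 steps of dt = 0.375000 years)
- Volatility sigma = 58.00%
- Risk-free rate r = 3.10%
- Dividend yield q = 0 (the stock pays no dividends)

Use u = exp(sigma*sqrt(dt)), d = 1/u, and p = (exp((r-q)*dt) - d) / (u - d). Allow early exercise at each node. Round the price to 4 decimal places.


Answer: Price = V(0,0) = 0.1981

Derivation:
dt = T/N = 0.375000
u = exp(sigma*sqrt(dt)) = 1.426432; d = 1/u = 0.701050
p = (exp((r-q)*dt) - d) / (u - d) = 0.428247
Discount per step: exp(-r*dt) = 0.988442
Stock lattice S(k, i) with i counting down-moves:
  k=0: S(0,0) = 1.0700
  k=1: S(1,0) = 1.5263; S(1,1) = 0.7501
  k=2: S(2,0) = 2.1771; S(2,1) = 1.0700; S(2,2) = 0.5259
  k=3: S(3,0) = 3.1055; S(3,1) = 1.5263; S(3,2) = 0.7501; S(3,3) = 0.3687
  k=4: S(4,0) = 4.4298; S(4,1) = 2.1771; S(4,2) = 1.0700; S(4,3) = 0.5259; S(4,4) = 0.2585
Terminal payoffs V(N, i) = max(K - S_T, 0):
  V(4,0) = 0.000000; V(4,1) = 0.000000; V(4,2) = 0.000000; V(4,3) = 0.414126; V(4,4) = 0.681548
Backward induction: V(k, i) = exp(-r*dt) * [p * V(k+1, i) + (1-p) * V(k+1, i+1)]; then take max(V_cont, immediate exercise) for American.
  V(3,0) = exp(-r*dt) * [p*0.000000 + (1-p)*0.000000] = 0.000000; exercise = 0.000000; V(3,0) = max -> 0.000000
  V(3,1) = exp(-r*dt) * [p*0.000000 + (1-p)*0.000000] = 0.000000; exercise = 0.000000; V(3,1) = max -> 0.000000
  V(3,2) = exp(-r*dt) * [p*0.000000 + (1-p)*0.414126] = 0.234041; exercise = 0.189876; V(3,2) = max -> 0.234041
  V(3,3) = exp(-r*dt) * [p*0.414126 + (1-p)*0.681548] = 0.560472; exercise = 0.571336; V(3,3) = max -> 0.571336
  V(2,0) = exp(-r*dt) * [p*0.000000 + (1-p)*0.000000] = 0.000000; exercise = 0.000000; V(2,0) = max -> 0.000000
  V(2,1) = exp(-r*dt) * [p*0.000000 + (1-p)*0.234041] = 0.132267; exercise = 0.000000; V(2,1) = max -> 0.132267
  V(2,2) = exp(-r*dt) * [p*0.234041 + (1-p)*0.571336] = 0.421956; exercise = 0.414126; V(2,2) = max -> 0.421956
  V(1,0) = exp(-r*dt) * [p*0.000000 + (1-p)*0.132267] = 0.074750; exercise = 0.000000; V(1,0) = max -> 0.074750
  V(1,1) = exp(-r*dt) * [p*0.132267 + (1-p)*0.421956] = 0.294455; exercise = 0.189876; V(1,1) = max -> 0.294455
  V(0,0) = exp(-r*dt) * [p*0.074750 + (1-p)*0.294455] = 0.198051; exercise = 0.000000; V(0,0) = max -> 0.198051


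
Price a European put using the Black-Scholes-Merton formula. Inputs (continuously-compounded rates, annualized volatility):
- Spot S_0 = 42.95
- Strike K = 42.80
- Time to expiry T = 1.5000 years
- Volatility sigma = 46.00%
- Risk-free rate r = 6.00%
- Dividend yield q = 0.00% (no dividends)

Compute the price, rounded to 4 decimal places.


d1 = (ln(S/K) + (r - q + 0.5*sigma^2) * T) / (sigma * sqrt(T)) = 0.44765054
d2 = d1 - sigma * sqrt(T) = -0.11573210
exp(-rT) = 0.91393119; exp(-qT) = 1.00000000
P = K * exp(-rT) * N(-d2) - S_0 * exp(-qT) * N(-d1)
N(-d1) = 0.32720271; N(-d2) = 0.54606757
P = 42.8000 * 0.91393119 * 0.54606757 - 42.9500 * 1.00000000 * 0.32720271 = 7.3068

Answer: Price = 7.3068


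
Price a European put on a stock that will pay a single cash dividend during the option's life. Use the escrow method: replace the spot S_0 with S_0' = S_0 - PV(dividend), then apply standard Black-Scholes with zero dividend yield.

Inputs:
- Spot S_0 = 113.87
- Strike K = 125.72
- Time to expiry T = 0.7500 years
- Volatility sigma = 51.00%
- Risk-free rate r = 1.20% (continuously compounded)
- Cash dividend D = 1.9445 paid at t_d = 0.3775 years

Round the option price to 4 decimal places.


Answer: Price = 27.5946

Derivation:
PV(D) = D * exp(-r * t_d) = 1.9445 * 0.99548024 = 1.93571134
S_0' = S_0 - PV(D) = 113.8700 - 1.93571134 = 111.93428866
d1 = (ln(S_0'/K) + (r + sigma^2/2)*T) / (sigma*sqrt(T)) = -0.02175302
d2 = d1 - sigma*sqrt(T) = -0.46342598
exp(-rT) = 0.99104038
N(-d1) = 0.50867752; N(-d2) = 0.67847047
P = K * exp(-rT) * N(-d2) - S_0' * N(-d1) = 125.7200 * 0.99104038 * 0.67847047 - 111.93428866 * 0.50867752 = 27.5946


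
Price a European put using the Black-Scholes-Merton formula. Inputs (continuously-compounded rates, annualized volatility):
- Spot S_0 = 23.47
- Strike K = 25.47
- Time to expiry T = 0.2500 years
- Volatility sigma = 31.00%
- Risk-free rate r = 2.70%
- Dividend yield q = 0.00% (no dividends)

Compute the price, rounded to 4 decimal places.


Answer: Price = 2.5933

Derivation:
d1 = (ln(S/K) + (r - q + 0.5*sigma^2) * T) / (sigma * sqrt(T)) = -0.40655341
d2 = d1 - sigma * sqrt(T) = -0.56155341
exp(-rT) = 0.99327273; exp(-qT) = 1.00000000
P = K * exp(-rT) * N(-d2) - S_0 * exp(-qT) * N(-d1)
N(-d1) = 0.65783199; N(-d2) = 0.71278984
P = 25.4700 * 0.99327273 * 0.71278984 - 23.4700 * 1.00000000 * 0.65783199 = 2.5933


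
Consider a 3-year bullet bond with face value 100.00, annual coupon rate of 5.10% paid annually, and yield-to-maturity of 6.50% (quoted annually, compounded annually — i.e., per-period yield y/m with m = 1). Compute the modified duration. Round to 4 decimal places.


Answer: Modified duration = 2.6797

Derivation:
Coupon per period c = face * coupon_rate / m = 5.100000
Periods per year m = 1; per-period yield y/m = 0.065000
Number of cashflows N = 3
Cashflows (t years, CF_t, discount factor 1/(1+y/m)^(m*t), PV):
  t = 1.0000: CF_t = 5.100000, DF = 0.938967, PV = 4.788732
  t = 2.0000: CF_t = 5.100000, DF = 0.881659, PV = 4.496462
  t = 3.0000: CF_t = 105.100000, DF = 0.827849, PV = 87.006940
Price P = sum_t PV_t = 96.292134
First compute Macaulay numerator sum_t t * PV_t:
  t * PV_t at t = 1.0000: 4.788732
  t * PV_t at t = 2.0000: 8.992925
  t * PV_t at t = 3.0000: 261.020819
Macaulay duration D = 274.802476 / 96.292134 = 2.853841
Modified duration = D / (1 + y/m) = 2.853841 / (1 + 0.065000) = 2.679663


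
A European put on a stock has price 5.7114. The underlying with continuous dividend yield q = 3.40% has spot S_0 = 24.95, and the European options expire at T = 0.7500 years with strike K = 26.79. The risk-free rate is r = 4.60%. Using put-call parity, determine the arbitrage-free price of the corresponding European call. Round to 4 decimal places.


Answer: Call price = 4.1517

Derivation:
Put-call parity: C - P = S_0 * exp(-qT) - K * exp(-rT).
S_0 * exp(-qT) = 24.9500 * 0.97482238 = 24.32181836
K * exp(-rT) = 26.7900 * 0.96608834 = 25.88150662
C = P + S*exp(-qT) - K*exp(-rT)
C = 5.7114 + 24.32181836 - 25.88150662 = 4.1517


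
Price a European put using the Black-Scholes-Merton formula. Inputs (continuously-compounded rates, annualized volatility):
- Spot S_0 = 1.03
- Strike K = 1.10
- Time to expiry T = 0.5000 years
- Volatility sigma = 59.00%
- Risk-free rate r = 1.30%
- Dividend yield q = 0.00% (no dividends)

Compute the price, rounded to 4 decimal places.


d1 = (ln(S/K) + (r - q + 0.5*sigma^2) * T) / (sigma * sqrt(T)) = 0.06657260
d2 = d1 - sigma * sqrt(T) = -0.35062040
exp(-rT) = 0.99352108; exp(-qT) = 1.00000000
P = K * exp(-rT) * N(-d2) - S_0 * exp(-qT) * N(-d1)
N(-d1) = 0.47346098; N(-d2) = 0.63706343
P = 1.1000 * 0.99352108 * 0.63706343 - 1.0300 * 1.00000000 * 0.47346098 = 0.2086

Answer: Price = 0.2086


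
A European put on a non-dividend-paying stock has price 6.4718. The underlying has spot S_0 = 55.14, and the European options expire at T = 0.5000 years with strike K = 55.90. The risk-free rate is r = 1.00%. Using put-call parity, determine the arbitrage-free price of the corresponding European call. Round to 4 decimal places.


Answer: Call price = 5.9906

Derivation:
Put-call parity: C - P = S_0 * exp(-qT) - K * exp(-rT).
S_0 * exp(-qT) = 55.1400 * 1.00000000 = 55.14000000
K * exp(-rT) = 55.9000 * 0.99501248 = 55.62119759
C = P + S*exp(-qT) - K*exp(-rT)
C = 6.4718 + 55.14000000 - 55.62119759 = 5.9906


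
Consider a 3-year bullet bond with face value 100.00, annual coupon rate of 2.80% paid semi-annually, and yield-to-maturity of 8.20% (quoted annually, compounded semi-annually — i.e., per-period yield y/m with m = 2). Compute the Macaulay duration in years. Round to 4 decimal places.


Coupon per period c = face * coupon_rate / m = 1.400000
Periods per year m = 2; per-period yield y/m = 0.041000
Number of cashflows N = 6
Cashflows (t years, CF_t, discount factor 1/(1+y/m)^(m*t), PV):
  t = 0.5000: CF_t = 1.400000, DF = 0.960615, PV = 1.344861
  t = 1.0000: CF_t = 1.400000, DF = 0.922781, PV = 1.291893
  t = 1.5000: CF_t = 1.400000, DF = 0.886437, PV = 1.241012
  t = 2.0000: CF_t = 1.400000, DF = 0.851524, PV = 1.192134
  t = 2.5000: CF_t = 1.400000, DF = 0.817987, PV = 1.145182
  t = 3.0000: CF_t = 101.400000, DF = 0.785770, PV = 79.677111
Price P = sum_t PV_t = 85.892192
Macaulay numerator sum_t t * PV_t:
  t * PV_t at t = 0.5000: 0.672430
  t * PV_t at t = 1.0000: 1.291893
  t * PV_t at t = 1.5000: 1.861517
  t * PV_t at t = 2.0000: 2.384268
  t * PV_t at t = 2.5000: 2.862954
  t * PV_t at t = 3.0000: 239.031333
Macaulay duration D = (sum_t t * PV_t) / P = 248.104396 / 85.892192 = 2.888556

Answer: Macaulay duration = 2.8886 years


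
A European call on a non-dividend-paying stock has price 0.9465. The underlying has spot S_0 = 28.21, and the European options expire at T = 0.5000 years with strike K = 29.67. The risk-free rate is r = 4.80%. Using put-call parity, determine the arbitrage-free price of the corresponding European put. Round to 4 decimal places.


Put-call parity: C - P = S_0 * exp(-qT) - K * exp(-rT).
S_0 * exp(-qT) = 28.2100 * 1.00000000 = 28.21000000
K * exp(-rT) = 29.6700 * 0.97628571 = 28.96639701
P = C - S*exp(-qT) + K*exp(-rT)
P = 0.9465 - 28.21000000 + 28.96639701 = 1.7029

Answer: Put price = 1.7029


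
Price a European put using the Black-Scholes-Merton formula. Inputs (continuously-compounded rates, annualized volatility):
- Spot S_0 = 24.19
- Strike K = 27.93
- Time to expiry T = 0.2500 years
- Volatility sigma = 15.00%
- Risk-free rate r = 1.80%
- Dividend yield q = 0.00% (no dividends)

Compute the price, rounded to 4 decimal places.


d1 = (ln(S/K) + (r - q + 0.5*sigma^2) * T) / (sigma * sqrt(T)) = -1.81932740
d2 = d1 - sigma * sqrt(T) = -1.89432740
exp(-rT) = 0.99551011; exp(-qT) = 1.00000000
P = K * exp(-rT) * N(-d2) - S_0 * exp(-qT) * N(-d1)
N(-d1) = 0.96556925; N(-d2) = 0.97090922
P = 27.9300 * 0.99551011 * 0.97090922 - 24.1900 * 1.00000000 * 0.96556925 = 3.6386

Answer: Price = 3.6386


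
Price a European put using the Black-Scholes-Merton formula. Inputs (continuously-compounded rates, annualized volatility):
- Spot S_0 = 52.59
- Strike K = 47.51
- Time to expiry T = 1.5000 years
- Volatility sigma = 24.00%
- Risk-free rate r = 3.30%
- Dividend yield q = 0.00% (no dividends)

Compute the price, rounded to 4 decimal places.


d1 = (ln(S/K) + (r - q + 0.5*sigma^2) * T) / (sigma * sqrt(T)) = 0.66097362
d2 = d1 - sigma * sqrt(T) = 0.36703485
exp(-rT) = 0.95170516; exp(-qT) = 1.00000000
P = K * exp(-rT) * N(-d2) - S_0 * exp(-qT) * N(-d1)
N(-d1) = 0.25431462; N(-d2) = 0.35679651
P = 47.5100 * 0.95170516 * 0.35679651 - 52.5900 * 1.00000000 * 0.25431462 = 2.7583

Answer: Price = 2.7583


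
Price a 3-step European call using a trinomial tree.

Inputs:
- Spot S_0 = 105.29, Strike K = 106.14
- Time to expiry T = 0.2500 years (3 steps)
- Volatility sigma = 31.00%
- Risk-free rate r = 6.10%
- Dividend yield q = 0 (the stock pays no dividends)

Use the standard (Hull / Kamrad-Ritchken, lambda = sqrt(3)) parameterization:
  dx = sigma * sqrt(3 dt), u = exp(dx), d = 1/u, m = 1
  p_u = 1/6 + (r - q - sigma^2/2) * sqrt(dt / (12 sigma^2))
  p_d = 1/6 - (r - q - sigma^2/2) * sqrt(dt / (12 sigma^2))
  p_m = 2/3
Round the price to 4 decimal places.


dt = T/N = 0.083333; dx = sigma*sqrt(3*dt) = 0.155000
u = exp(dx) = 1.167658; d = 1/u = 0.856415
p_u = 0.170148, p_m = 0.666667, p_d = 0.163185
Discount per step: exp(-r*dt) = 0.994930
Stock lattice S(k, j) with j the centered position index:
  k=0: S(0,+0) = 105.2900
  k=1: S(1,-1) = 90.1720; S(1,+0) = 105.2900; S(1,+1) = 122.9427
  k=2: S(2,-2) = 77.2246; S(2,-1) = 90.1720; S(2,+0) = 105.2900; S(2,+1) = 122.9427; S(2,+2) = 143.5550
  k=3: S(3,-3) = 66.1363; S(3,-2) = 77.2246; S(3,-1) = 90.1720; S(3,+0) = 105.2900; S(3,+1) = 122.9427; S(3,+2) = 143.5550; S(3,+3) = 167.6232
Terminal payoffs V(N, j) = max(S_T - K, 0):
  V(3,-3) = 0.000000; V(3,-2) = 0.000000; V(3,-1) = 0.000000; V(3,+0) = 0.000000; V(3,+1) = 16.802707; V(3,+2) = 37.415030; V(3,+3) = 61.483174
Backward induction: V(k, j) = exp(-r*dt) * [p_u * V(k+1, j+1) + p_m * V(k+1, j) + p_d * V(k+1, j-1)]
  V(2,-2) = exp(-r*dt) * [p_u*0.000000 + p_m*0.000000 + p_d*0.000000] = 0.000000
  V(2,-1) = exp(-r*dt) * [p_u*0.000000 + p_m*0.000000 + p_d*0.000000] = 0.000000
  V(2,+0) = exp(-r*dt) * [p_u*16.802707 + p_m*0.000000 + p_d*0.000000] = 2.844448
  V(2,+1) = exp(-r*dt) * [p_u*37.415030 + p_m*16.802707 + p_d*0.000000] = 17.478815
  V(2,+2) = exp(-r*dt) * [p_u*61.483174 + p_m*37.415030 + p_d*16.802707] = 37.953122
  V(1,-1) = exp(-r*dt) * [p_u*2.844448 + p_m*0.000000 + p_d*0.000000] = 0.481523
  V(1,+0) = exp(-r*dt) * [p_u*17.478815 + p_m*2.844448 + p_d*0.000000] = 4.845587
  V(1,+1) = exp(-r*dt) * [p_u*37.953122 + p_m*17.478815 + p_d*2.844448] = 18.480178
  V(0,+0) = exp(-r*dt) * [p_u*18.480178 + p_m*4.845587 + p_d*0.481523] = 6.420610

Answer: Price = V(0,0) = 6.4206


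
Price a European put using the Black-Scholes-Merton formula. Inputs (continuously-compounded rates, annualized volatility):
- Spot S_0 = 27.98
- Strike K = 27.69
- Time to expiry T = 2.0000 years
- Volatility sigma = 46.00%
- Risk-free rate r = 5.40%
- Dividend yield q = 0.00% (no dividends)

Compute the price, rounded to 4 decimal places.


d1 = (ln(S/K) + (r - q + 0.5*sigma^2) * T) / (sigma * sqrt(T)) = 0.50730090
d2 = d1 - sigma * sqrt(T) = -0.14323734
exp(-rT) = 0.89762760; exp(-qT) = 1.00000000
P = K * exp(-rT) * N(-d2) - S_0 * exp(-qT) * N(-d1)
N(-d1) = 0.30597185; N(-d2) = 0.55694863
P = 27.6900 * 0.89762760 * 0.55694863 - 27.9800 * 1.00000000 * 0.30597185 = 5.2820

Answer: Price = 5.2820


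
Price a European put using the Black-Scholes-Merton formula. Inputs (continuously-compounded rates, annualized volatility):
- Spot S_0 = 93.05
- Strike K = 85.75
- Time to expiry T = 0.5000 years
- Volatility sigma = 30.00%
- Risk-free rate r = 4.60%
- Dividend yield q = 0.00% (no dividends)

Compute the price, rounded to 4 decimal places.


Answer: Price = 3.7318

Derivation:
d1 = (ln(S/K) + (r - q + 0.5*sigma^2) * T) / (sigma * sqrt(T)) = 0.59963078
d2 = d1 - sigma * sqrt(T) = 0.38749874
exp(-rT) = 0.97726248; exp(-qT) = 1.00000000
P = K * exp(-rT) * N(-d2) - S_0 * exp(-qT) * N(-d1)
N(-d1) = 0.27437616; N(-d2) = 0.34919351
P = 85.7500 * 0.97726248 * 0.34919351 - 93.0500 * 1.00000000 * 0.27437616 = 3.7318


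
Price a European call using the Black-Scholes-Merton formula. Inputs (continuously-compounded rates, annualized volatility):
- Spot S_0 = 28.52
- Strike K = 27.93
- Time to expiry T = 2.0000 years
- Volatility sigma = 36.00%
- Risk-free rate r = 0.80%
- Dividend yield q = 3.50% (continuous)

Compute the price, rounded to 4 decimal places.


Answer: Price = 4.9970

Derivation:
d1 = (ln(S/K) + (r - q + 0.5*sigma^2) * T) / (sigma * sqrt(T)) = 0.18955218
d2 = d1 - sigma * sqrt(T) = -0.31956470
exp(-rT) = 0.98412732; exp(-qT) = 0.93239382
C = S_0 * exp(-qT) * N(d1) - K * exp(-rT) * N(d2)
N(d1) = 0.57516997; N(d2) = 0.37464917
C = 28.5200 * 0.93239382 * 0.57516997 - 27.9300 * 0.98412732 * 0.37464917 = 4.9970


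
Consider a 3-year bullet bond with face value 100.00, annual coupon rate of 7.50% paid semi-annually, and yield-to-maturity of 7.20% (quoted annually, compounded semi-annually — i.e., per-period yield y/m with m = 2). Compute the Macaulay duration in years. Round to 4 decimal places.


Coupon per period c = face * coupon_rate / m = 3.750000
Periods per year m = 2; per-period yield y/m = 0.036000
Number of cashflows N = 6
Cashflows (t years, CF_t, discount factor 1/(1+y/m)^(m*t), PV):
  t = 0.5000: CF_t = 3.750000, DF = 0.965251, PV = 3.619691
  t = 1.0000: CF_t = 3.750000, DF = 0.931709, PV = 3.493910
  t = 1.5000: CF_t = 3.750000, DF = 0.899333, PV = 3.372500
  t = 2.0000: CF_t = 3.750000, DF = 0.868082, PV = 3.255309
  t = 2.5000: CF_t = 3.750000, DF = 0.837917, PV = 3.142190
  t = 3.0000: CF_t = 103.750000, DF = 0.808801, PV = 83.913063
Price P = sum_t PV_t = 100.796664
Macaulay numerator sum_t t * PV_t:
  t * PV_t at t = 0.5000: 1.809846
  t * PV_t at t = 1.0000: 3.493910
  t * PV_t at t = 1.5000: 5.058751
  t * PV_t at t = 2.0000: 6.510618
  t * PV_t at t = 2.5000: 7.855476
  t * PV_t at t = 3.0000: 251.739188
Macaulay duration D = (sum_t t * PV_t) / P = 276.467789 / 100.796664 = 2.742827

Answer: Macaulay duration = 2.7428 years


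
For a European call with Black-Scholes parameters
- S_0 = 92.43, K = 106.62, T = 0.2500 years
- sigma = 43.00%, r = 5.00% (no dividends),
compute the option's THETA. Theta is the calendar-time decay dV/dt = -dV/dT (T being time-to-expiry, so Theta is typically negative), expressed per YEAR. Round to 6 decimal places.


d1 = -0.4986372564; d2 = -0.7136372564
phi(d1) = 0.3523049688; exp(-qT) = 1.0000000000; exp(-rT) = 0.9875778005
Theta = -S*exp(-qT)*phi(d1)*sigma/(2*sqrt(T)) - r*K*exp(-rT)*N(d2) + q*S*exp(-qT)*N(d1)
N(d1) = 0.3090174769; N(d2) = 0.2377257568; sqrt(T) = 0.5000000000
Term 1 = -92.4300 * 1.0000000000 * 0.3523049688 * 0.4300 / (2 * 0.5000000000) = -14.0023257545
Term 2 = -0.0500 * 106.6200 * 0.9875778005 * 0.2377257568 = -1.2515731572
Term 3 = 0 (no dividend yield, q = 0)
Theta = -14.0023257545 + (-1.2515731572) + (0.0000000000) = -15.253899

Answer: Theta = -15.253899


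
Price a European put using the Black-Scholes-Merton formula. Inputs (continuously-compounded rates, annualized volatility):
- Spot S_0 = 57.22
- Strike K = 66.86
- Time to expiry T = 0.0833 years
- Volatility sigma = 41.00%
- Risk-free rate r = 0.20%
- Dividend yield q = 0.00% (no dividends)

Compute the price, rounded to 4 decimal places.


d1 = (ln(S/K) + (r - q + 0.5*sigma^2) * T) / (sigma * sqrt(T)) = -1.25518041
d2 = d1 - sigma * sqrt(T) = -1.37351354
exp(-rT) = 0.99983341; exp(-qT) = 1.00000000
P = K * exp(-rT) * N(-d2) - S_0 * exp(-qT) * N(-d1)
N(-d1) = 0.89529336; N(-d2) = 0.91520362
P = 66.8600 * 0.99983341 * 0.91520362 - 57.2200 * 1.00000000 * 0.89529336 = 9.9516

Answer: Price = 9.9516


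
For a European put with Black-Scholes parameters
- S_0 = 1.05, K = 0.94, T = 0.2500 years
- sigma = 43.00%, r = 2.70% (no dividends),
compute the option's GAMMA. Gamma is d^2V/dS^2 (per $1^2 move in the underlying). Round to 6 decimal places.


Answer: Gamma = 1.427293

Derivation:
d1 = 0.6536189204; d2 = 0.4386189204
phi(d1) = 0.3222114153; exp(-qT) = 1.0000000000; exp(-rT) = 0.9932727301
Gamma = exp(-qT) * phi(d1) / (S * sigma * sqrt(T)) = 1.0000000000 * 0.3222114153 / (1.0500 * 0.4300 * 0.5000000000) = 1.427293


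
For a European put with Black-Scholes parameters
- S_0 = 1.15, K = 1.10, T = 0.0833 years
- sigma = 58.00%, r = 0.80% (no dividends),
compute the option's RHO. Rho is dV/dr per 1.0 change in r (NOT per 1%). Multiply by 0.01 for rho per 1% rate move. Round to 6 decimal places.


Answer: Rho = -0.039035

Derivation:
d1 = 0.3532251959; d2 = 0.1858271075
phi(d1) = 0.3748150582; exp(-qT) = 1.0000000000; exp(-rT) = 0.9993338220
N(-d2) = 0.4262901730
Rho = -K*T*exp(-rT)*N(-d2) = -1.1000 * 0.0833 * 0.9993338220 * 0.4262901730 = -0.039035


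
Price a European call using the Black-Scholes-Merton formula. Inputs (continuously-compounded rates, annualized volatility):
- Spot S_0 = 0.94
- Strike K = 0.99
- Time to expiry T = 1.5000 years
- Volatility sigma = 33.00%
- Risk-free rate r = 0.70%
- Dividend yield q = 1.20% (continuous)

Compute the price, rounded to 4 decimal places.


d1 = (ln(S/K) + (r - q + 0.5*sigma^2) * T) / (sigma * sqrt(T)) = 0.05529892
d2 = d1 - sigma * sqrt(T) = -0.34886689
exp(-rT) = 0.98955493; exp(-qT) = 0.98216103
C = S_0 * exp(-qT) * N(d1) - K * exp(-rT) * N(d2)
N(d1) = 0.52204984; N(d2) = 0.36359462
C = 0.9400 * 0.98216103 * 0.52204984 - 0.9900 * 0.98955493 * 0.36359462 = 0.1258

Answer: Price = 0.1258


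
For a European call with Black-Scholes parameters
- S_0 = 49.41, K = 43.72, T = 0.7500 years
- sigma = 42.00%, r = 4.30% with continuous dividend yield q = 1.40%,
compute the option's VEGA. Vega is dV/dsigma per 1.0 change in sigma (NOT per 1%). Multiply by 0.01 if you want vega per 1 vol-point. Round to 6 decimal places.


Answer: Vega = 14.293631

Derivation:
d1 = 0.5780298092; d2 = 0.2142991396
phi(d1) = 0.3375648080; exp(-qT) = 0.9895549326; exp(-rT) = 0.9682644857
Vega = S * exp(-qT) * phi(d1) * sqrt(T) = 49.4100 * 0.9895549326 * 0.3375648080 * 0.8660254038 = 14.293631


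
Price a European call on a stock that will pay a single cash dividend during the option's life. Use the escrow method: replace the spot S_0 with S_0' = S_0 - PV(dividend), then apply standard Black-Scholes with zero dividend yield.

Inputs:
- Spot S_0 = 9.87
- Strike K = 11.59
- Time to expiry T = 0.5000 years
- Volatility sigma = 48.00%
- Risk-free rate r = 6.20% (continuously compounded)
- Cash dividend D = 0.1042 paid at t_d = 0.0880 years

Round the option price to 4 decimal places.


Answer: Price = 0.7979

Derivation:
PV(D) = D * exp(-r * t_d) = 0.1042 * 0.99455886 = 0.10363303
S_0' = S_0 - PV(D) = 9.8700 - 0.10363303 = 9.76636697
d1 = (ln(S_0'/K) + (r + sigma^2/2)*T) / (sigma*sqrt(T)) = -0.24335703
d2 = d1 - sigma*sqrt(T) = -0.58276829
exp(-rT) = 0.96947557
N(d1) = 0.40386441; N(d2) = 0.28002465
C = S_0' * N(d1) - K * exp(-rT) * N(d2) = 9.76636697 * 0.40386441 - 11.5900 * 0.96947557 * 0.28002465 = 0.7979


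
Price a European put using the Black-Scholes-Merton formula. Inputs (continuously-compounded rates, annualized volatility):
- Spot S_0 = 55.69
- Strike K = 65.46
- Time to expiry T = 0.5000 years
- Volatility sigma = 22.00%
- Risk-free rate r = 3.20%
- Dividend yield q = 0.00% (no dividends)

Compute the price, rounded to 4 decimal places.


Answer: Price = 9.6046

Derivation:
d1 = (ln(S/K) + (r - q + 0.5*sigma^2) * T) / (sigma * sqrt(T)) = -0.85841909
d2 = d1 - sigma * sqrt(T) = -1.01398258
exp(-rT) = 0.98412732; exp(-qT) = 1.00000000
P = K * exp(-rT) * N(-d2) - S_0 * exp(-qT) * N(-d1)
N(-d1) = 0.80466946; N(-d2) = 0.84470447
P = 65.4600 * 0.98412732 * 0.84470447 - 55.6900 * 1.00000000 * 0.80466946 = 9.6046


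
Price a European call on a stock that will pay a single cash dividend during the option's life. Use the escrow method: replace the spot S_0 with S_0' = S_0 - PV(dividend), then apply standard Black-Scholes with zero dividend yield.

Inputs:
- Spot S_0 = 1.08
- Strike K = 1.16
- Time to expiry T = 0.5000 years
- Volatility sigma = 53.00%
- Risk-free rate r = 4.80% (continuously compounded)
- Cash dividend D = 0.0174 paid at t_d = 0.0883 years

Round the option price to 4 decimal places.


Answer: Price = 0.1306

Derivation:
PV(D) = D * exp(-r * t_d) = 0.0174 * 0.99577057 = 0.01732641
S_0' = S_0 - PV(D) = 1.0800 - 0.01732641 = 1.06267359
d1 = (ln(S_0'/K) + (r + sigma^2/2)*T) / (sigma*sqrt(T)) = 0.01759224
d2 = d1 - sigma*sqrt(T) = -0.35717435
exp(-rT) = 0.97628571
N(d1) = 0.50701793; N(d2) = 0.36048064
C = S_0' * N(d1) - K * exp(-rT) * N(d2) = 1.06267359 * 0.50701793 - 1.1600 * 0.97628571 * 0.36048064 = 0.1306


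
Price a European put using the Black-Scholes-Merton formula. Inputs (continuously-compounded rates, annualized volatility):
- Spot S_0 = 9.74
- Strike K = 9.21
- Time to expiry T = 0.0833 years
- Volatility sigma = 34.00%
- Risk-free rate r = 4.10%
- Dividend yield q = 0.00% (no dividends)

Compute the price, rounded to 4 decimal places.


d1 = (ln(S/K) + (r - q + 0.5*sigma^2) * T) / (sigma * sqrt(T)) = 0.65404426
d2 = d1 - sigma * sqrt(T) = 0.55591435
exp(-rT) = 0.99659053; exp(-qT) = 1.00000000
P = K * exp(-rT) * N(-d2) - S_0 * exp(-qT) * N(-d1)
N(-d1) = 0.25654164; N(-d2) = 0.28913470
P = 9.2100 * 0.99659053 * 0.28913470 - 9.7400 * 1.00000000 * 0.25654164 = 0.1551

Answer: Price = 0.1551


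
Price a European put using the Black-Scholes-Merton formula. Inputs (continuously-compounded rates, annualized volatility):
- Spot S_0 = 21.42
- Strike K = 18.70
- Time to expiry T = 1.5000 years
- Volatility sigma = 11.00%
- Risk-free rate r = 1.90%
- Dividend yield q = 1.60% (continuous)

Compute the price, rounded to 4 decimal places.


Answer: Price = 0.2018

Derivation:
d1 = (ln(S/K) + (r - q + 0.5*sigma^2) * T) / (sigma * sqrt(T)) = 1.10877668
d2 = d1 - sigma * sqrt(T) = 0.97405475
exp(-rT) = 0.97190229; exp(-qT) = 0.97628571
P = K * exp(-rT) * N(-d2) - S_0 * exp(-qT) * N(-d1)
N(-d1) = 0.13376327; N(-d2) = 0.16501468
P = 18.7000 * 0.97190229 * 0.16501468 - 21.4200 * 0.97628571 * 0.13376327 = 0.2018
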